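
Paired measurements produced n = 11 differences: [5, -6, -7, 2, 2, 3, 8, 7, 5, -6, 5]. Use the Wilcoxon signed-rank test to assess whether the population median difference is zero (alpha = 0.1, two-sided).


Step 1: Drop any zero differences (none here) and take |d_i|.
|d| = [5, 6, 7, 2, 2, 3, 8, 7, 5, 6, 5]
Step 2: Midrank |d_i| (ties get averaged ranks).
ranks: |5|->5, |6|->7.5, |7|->9.5, |2|->1.5, |2|->1.5, |3|->3, |8|->11, |7|->9.5, |5|->5, |6|->7.5, |5|->5
Step 3: Attach original signs; sum ranks with positive sign and with negative sign.
W+ = 5 + 1.5 + 1.5 + 3 + 11 + 9.5 + 5 + 5 = 41.5
W- = 7.5 + 9.5 + 7.5 = 24.5
(Check: W+ + W- = 66 should equal n(n+1)/2 = 66.)
Step 4: Test statistic W = min(W+, W-) = 24.5.
Step 5: Ties in |d|, so use the tie-corrected normal approximation.
        E[W] = n(n+1)/4 = 11*12/4 = 33.
        Tie groups: |d|=2 (t=2), |d|=5 (t=3), |d|=6 (t=2), |d|=7 (t=2); sum(t^3 - t) = 42.
        Var[W] = n(n+1)(2n+1)/24 - sum(t^3-t)/48 = 3036/24 - 42/48 = 125.625.
        z = (W - E[W]) / sqrt(Var[W]) = (24.5 - 33) / 11.2083 = -0.7584.
        Two-sided p = 2*Phi(z) = 0.448230.
Step 6: alpha = 0.1. fail to reject H0.

W+ = 41.5, W- = 24.5, W = min = 24.5, p = 0.448230, fail to reject H0.


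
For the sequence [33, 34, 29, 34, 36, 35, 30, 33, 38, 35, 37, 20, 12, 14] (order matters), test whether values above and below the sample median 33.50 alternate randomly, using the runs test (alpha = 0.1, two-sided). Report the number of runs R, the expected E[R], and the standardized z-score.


Step 1: Compute median = 33.50; label A = above, B = below.
Labels in order: BABAAABBAAABBB  (n_A = 7, n_B = 7)
Step 2: Count runs R = 7.
Step 3: Under H0 (random ordering), E[R] = 2*n_A*n_B/(n_A+n_B) + 1 = 2*7*7/14 + 1 = 8.0000.
        Var[R] = 2*n_A*n_B*(2*n_A*n_B - n_A - n_B) / ((n_A+n_B)^2 * (n_A+n_B-1)) = 8232/2548 = 3.2308.
        SD[R] = 1.7974.
Step 4: Continuity-corrected z = (R + 0.5 - E[R]) / SD[R] = (7 + 0.5 - 8.0000) / 1.7974 = -0.2782.
Step 5: Two-sided p-value via normal approximation = 2*(1 - Phi(|z|)) = 0.780879.
Step 6: alpha = 0.1. fail to reject H0.

R = 7, z = -0.2782, p = 0.780879, fail to reject H0.


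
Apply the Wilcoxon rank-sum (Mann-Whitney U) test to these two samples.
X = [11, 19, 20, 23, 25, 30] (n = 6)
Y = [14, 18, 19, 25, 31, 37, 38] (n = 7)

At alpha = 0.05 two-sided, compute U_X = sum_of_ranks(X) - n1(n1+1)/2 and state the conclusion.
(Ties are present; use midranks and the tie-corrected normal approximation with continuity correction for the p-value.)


Step 1: Combine and sort all 13 observations; assign midranks.
sorted (value, group): (11,X), (14,Y), (18,Y), (19,X), (19,Y), (20,X), (23,X), (25,X), (25,Y), (30,X), (31,Y), (37,Y), (38,Y)
ranks: 11->1, 14->2, 18->3, 19->4.5, 19->4.5, 20->6, 23->7, 25->8.5, 25->8.5, 30->10, 31->11, 37->12, 38->13
Step 2: Rank sum for X: R1 = 1 + 4.5 + 6 + 7 + 8.5 + 10 = 37.
Step 3: U_X = R1 - n1(n1+1)/2 = 37 - 6*7/2 = 37 - 21 = 16.
       U_Y = n1*n2 - U_X = 42 - 16 = 26.
Step 4: Ties are present, so use the tie-corrected normal approximation (with continuity correction) for the p-value.
Step 5: p-value = 0.519167; compare to alpha = 0.05. fail to reject H0.

U_X = 16, p = 0.519167, fail to reject H0 at alpha = 0.05.


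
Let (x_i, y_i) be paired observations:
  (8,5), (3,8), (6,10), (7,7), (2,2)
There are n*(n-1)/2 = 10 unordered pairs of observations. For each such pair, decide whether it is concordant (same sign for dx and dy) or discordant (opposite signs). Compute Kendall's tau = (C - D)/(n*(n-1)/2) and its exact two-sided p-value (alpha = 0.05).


Step 1: Enumerate the 10 unordered pairs (i,j) with i<j and classify each by sign(x_j-x_i) * sign(y_j-y_i).
  (1,2):dx=-5,dy=+3->D; (1,3):dx=-2,dy=+5->D; (1,4):dx=-1,dy=+2->D; (1,5):dx=-6,dy=-3->C
  (2,3):dx=+3,dy=+2->C; (2,4):dx=+4,dy=-1->D; (2,5):dx=-1,dy=-6->C; (3,4):dx=+1,dy=-3->D
  (3,5):dx=-4,dy=-8->C; (4,5):dx=-5,dy=-5->C
Step 2: C = 5, D = 5, total pairs = 10.
Step 3: tau = (C - D)/(n(n-1)/2) = (5 - 5)/10 = 0.000000.
Step 4: Exact two-sided p-value (enumerate n! = 120 permutations of y under H0): p = 1.000000.
Step 5: alpha = 0.05. fail to reject H0.

tau_b = 0.0000 (C=5, D=5), p = 1.000000, fail to reject H0.


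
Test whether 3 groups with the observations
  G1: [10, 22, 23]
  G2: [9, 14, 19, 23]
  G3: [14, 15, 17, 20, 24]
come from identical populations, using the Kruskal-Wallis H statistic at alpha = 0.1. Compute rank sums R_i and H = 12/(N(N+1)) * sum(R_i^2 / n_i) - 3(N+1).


Step 1: Combine all N = 12 observations and assign midranks.
sorted (value, group, rank): (9,G2,1), (10,G1,2), (14,G2,3.5), (14,G3,3.5), (15,G3,5), (17,G3,6), (19,G2,7), (20,G3,8), (22,G1,9), (23,G1,10.5), (23,G2,10.5), (24,G3,12)
Step 2: Sum ranks within each group.
R_1 = 21.5 (n_1 = 3)
R_2 = 22 (n_2 = 4)
R_3 = 34.5 (n_3 = 5)
Step 3: H = 12/(N(N+1)) * sum(R_i^2/n_i) - 3(N+1)
     = 12/(12*13) * (21.5^2/3 + 22^2/4 + 34.5^2/5) - 3*13
     = 0.076923 * 513.133 - 39
     = 0.471795.
Step 4: Ties present; correction factor C = 1 - 12/(12^3 - 12) = 0.993007. Corrected H = 0.471795 / 0.993007 = 0.475117.
Step 5: Under H0, H ~ chi^2(2); p-value = 0.788551.
Step 6: alpha = 0.1. fail to reject H0.

H = 0.4751, df = 2, p = 0.788551, fail to reject H0.


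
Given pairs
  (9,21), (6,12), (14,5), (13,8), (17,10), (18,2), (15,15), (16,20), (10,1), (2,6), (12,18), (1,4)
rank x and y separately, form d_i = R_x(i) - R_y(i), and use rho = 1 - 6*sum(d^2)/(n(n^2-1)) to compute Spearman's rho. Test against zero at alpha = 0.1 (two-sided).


Step 1: Rank x and y separately (midranks; no ties here).
rank(x): 9->4, 6->3, 14->8, 13->7, 17->11, 18->12, 15->9, 16->10, 10->5, 2->2, 12->6, 1->1
rank(y): 21->12, 12->8, 5->4, 8->6, 10->7, 2->2, 15->9, 20->11, 1->1, 6->5, 18->10, 4->3
Step 2: d_i = R_x(i) - R_y(i); compute d_i^2.
  (4-12)^2=64, (3-8)^2=25, (8-4)^2=16, (7-6)^2=1, (11-7)^2=16, (12-2)^2=100, (9-9)^2=0, (10-11)^2=1, (5-1)^2=16, (2-5)^2=9, (6-10)^2=16, (1-3)^2=4
sum(d^2) = 268.
Step 3: rho = 1 - 6*268 / (12*(12^2 - 1)) = 1 - 1608/1716 = 0.062937.
Step 4: Under H0, t = rho * sqrt((n-2)/(1-rho^2)) = 0.1994 ~ t(10).
Step 5: Two-sided p-value from the t-distribution with 10 df = 0.845931.
Step 6: alpha = 0.1. fail to reject H0.

rho = 0.0629, p = 0.845931, fail to reject H0 at alpha = 0.1.


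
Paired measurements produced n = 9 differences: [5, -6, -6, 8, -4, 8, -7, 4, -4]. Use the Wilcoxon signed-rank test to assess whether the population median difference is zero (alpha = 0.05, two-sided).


Step 1: Drop any zero differences (none here) and take |d_i|.
|d| = [5, 6, 6, 8, 4, 8, 7, 4, 4]
Step 2: Midrank |d_i| (ties get averaged ranks).
ranks: |5|->4, |6|->5.5, |6|->5.5, |8|->8.5, |4|->2, |8|->8.5, |7|->7, |4|->2, |4|->2
Step 3: Attach original signs; sum ranks with positive sign and with negative sign.
W+ = 4 + 8.5 + 8.5 + 2 = 23
W- = 5.5 + 5.5 + 2 + 7 + 2 = 22
(Check: W+ + W- = 45 should equal n(n+1)/2 = 45.)
Step 4: Test statistic W = min(W+, W-) = 22.
Step 5: Ties in |d|, so use the tie-corrected normal approximation.
        E[W] = n(n+1)/4 = 9*10/4 = 22.5.
        Tie groups: |d|=4 (t=3), |d|=6 (t=2), |d|=8 (t=2); sum(t^3 - t) = 36.
        Var[W] = n(n+1)(2n+1)/24 - sum(t^3-t)/48 = 1710/24 - 36/48 = 70.5.
        z = (W - E[W]) / sqrt(Var[W]) = (22 - 22.5) / 8.3964 = -0.0595.
        Two-sided p = 2*Phi(z) = 0.952515.
Step 6: alpha = 0.05. fail to reject H0.

W+ = 23, W- = 22, W = min = 22, p = 0.952515, fail to reject H0.


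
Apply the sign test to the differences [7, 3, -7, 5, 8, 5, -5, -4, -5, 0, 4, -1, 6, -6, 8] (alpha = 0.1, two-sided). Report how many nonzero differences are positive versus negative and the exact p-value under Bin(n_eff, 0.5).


Step 1: Discard zero differences. Original n = 15; n_eff = number of nonzero differences = 14.
Nonzero differences (with sign): +7, +3, -7, +5, +8, +5, -5, -4, -5, +4, -1, +6, -6, +8
Step 2: Count signs: positive = 8, negative = 6.
Step 3: Under H0: P(positive) = 0.5, so the number of positives S ~ Bin(14, 0.5).
Step 4: Two-sided exact p-value = sum of Bin(14,0.5) probabilities at or below the observed probability = 0.790527.
Step 5: alpha = 0.1. fail to reject H0.

n_eff = 14, pos = 8, neg = 6, p = 0.790527, fail to reject H0.


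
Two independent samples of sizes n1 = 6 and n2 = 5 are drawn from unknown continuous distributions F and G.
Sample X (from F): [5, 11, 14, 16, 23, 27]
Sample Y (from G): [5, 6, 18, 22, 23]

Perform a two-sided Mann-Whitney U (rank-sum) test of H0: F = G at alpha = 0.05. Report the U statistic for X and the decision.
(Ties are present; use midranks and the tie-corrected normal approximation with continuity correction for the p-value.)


Step 1: Combine and sort all 11 observations; assign midranks.
sorted (value, group): (5,X), (5,Y), (6,Y), (11,X), (14,X), (16,X), (18,Y), (22,Y), (23,X), (23,Y), (27,X)
ranks: 5->1.5, 5->1.5, 6->3, 11->4, 14->5, 16->6, 18->7, 22->8, 23->9.5, 23->9.5, 27->11
Step 2: Rank sum for X: R1 = 1.5 + 4 + 5 + 6 + 9.5 + 11 = 37.
Step 3: U_X = R1 - n1(n1+1)/2 = 37 - 6*7/2 = 37 - 21 = 16.
       U_Y = n1*n2 - U_X = 30 - 16 = 14.
Step 4: Ties are present, so use the tie-corrected normal approximation (with continuity correction) for the p-value.
Step 5: p-value = 0.926933; compare to alpha = 0.05. fail to reject H0.

U_X = 16, p = 0.926933, fail to reject H0 at alpha = 0.05.


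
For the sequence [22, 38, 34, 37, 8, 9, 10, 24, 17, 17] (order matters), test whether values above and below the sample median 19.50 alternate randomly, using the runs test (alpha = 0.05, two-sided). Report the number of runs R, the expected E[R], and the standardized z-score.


Step 1: Compute median = 19.50; label A = above, B = below.
Labels in order: AAAABBBABB  (n_A = 5, n_B = 5)
Step 2: Count runs R = 4.
Step 3: Under H0 (random ordering), E[R] = 2*n_A*n_B/(n_A+n_B) + 1 = 2*5*5/10 + 1 = 6.0000.
        Var[R] = 2*n_A*n_B*(2*n_A*n_B - n_A - n_B) / ((n_A+n_B)^2 * (n_A+n_B-1)) = 2000/900 = 2.2222.
        SD[R] = 1.4907.
Step 4: Continuity-corrected z = (R + 0.5 - E[R]) / SD[R] = (4 + 0.5 - 6.0000) / 1.4907 = -1.0062.
Step 5: Two-sided p-value via normal approximation = 2*(1 - Phi(|z|)) = 0.314305.
Step 6: alpha = 0.05. fail to reject H0.

R = 4, z = -1.0062, p = 0.314305, fail to reject H0.


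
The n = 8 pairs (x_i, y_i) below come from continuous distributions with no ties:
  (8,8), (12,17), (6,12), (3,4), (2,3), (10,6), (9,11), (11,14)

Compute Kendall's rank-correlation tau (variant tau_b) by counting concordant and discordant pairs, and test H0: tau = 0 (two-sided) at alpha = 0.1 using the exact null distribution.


Step 1: Enumerate the 28 unordered pairs (i,j) with i<j and classify each by sign(x_j-x_i) * sign(y_j-y_i).
  (1,2):dx=+4,dy=+9->C; (1,3):dx=-2,dy=+4->D; (1,4):dx=-5,dy=-4->C; (1,5):dx=-6,dy=-5->C
  (1,6):dx=+2,dy=-2->D; (1,7):dx=+1,dy=+3->C; (1,8):dx=+3,dy=+6->C; (2,3):dx=-6,dy=-5->C
  (2,4):dx=-9,dy=-13->C; (2,5):dx=-10,dy=-14->C; (2,6):dx=-2,dy=-11->C; (2,7):dx=-3,dy=-6->C
  (2,8):dx=-1,dy=-3->C; (3,4):dx=-3,dy=-8->C; (3,5):dx=-4,dy=-9->C; (3,6):dx=+4,dy=-6->D
  (3,7):dx=+3,dy=-1->D; (3,8):dx=+5,dy=+2->C; (4,5):dx=-1,dy=-1->C; (4,6):dx=+7,dy=+2->C
  (4,7):dx=+6,dy=+7->C; (4,8):dx=+8,dy=+10->C; (5,6):dx=+8,dy=+3->C; (5,7):dx=+7,dy=+8->C
  (5,8):dx=+9,dy=+11->C; (6,7):dx=-1,dy=+5->D; (6,8):dx=+1,dy=+8->C; (7,8):dx=+2,dy=+3->C
Step 2: C = 23, D = 5, total pairs = 28.
Step 3: tau = (C - D)/(n(n-1)/2) = (23 - 5)/28 = 0.642857.
Step 4: Exact two-sided p-value (enumerate n! = 40320 permutations of y under H0): p = 0.031151.
Step 5: alpha = 0.1. reject H0.

tau_b = 0.6429 (C=23, D=5), p = 0.031151, reject H0.


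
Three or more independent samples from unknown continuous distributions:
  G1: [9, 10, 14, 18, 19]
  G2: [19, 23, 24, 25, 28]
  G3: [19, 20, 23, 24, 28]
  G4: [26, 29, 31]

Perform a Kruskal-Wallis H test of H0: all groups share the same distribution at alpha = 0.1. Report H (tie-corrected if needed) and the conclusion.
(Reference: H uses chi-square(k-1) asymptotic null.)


Step 1: Combine all N = 18 observations and assign midranks.
sorted (value, group, rank): (9,G1,1), (10,G1,2), (14,G1,3), (18,G1,4), (19,G1,6), (19,G2,6), (19,G3,6), (20,G3,8), (23,G2,9.5), (23,G3,9.5), (24,G2,11.5), (24,G3,11.5), (25,G2,13), (26,G4,14), (28,G2,15.5), (28,G3,15.5), (29,G4,17), (31,G4,18)
Step 2: Sum ranks within each group.
R_1 = 16 (n_1 = 5)
R_2 = 55.5 (n_2 = 5)
R_3 = 50.5 (n_3 = 5)
R_4 = 49 (n_4 = 3)
Step 3: H = 12/(N(N+1)) * sum(R_i^2/n_i) - 3(N+1)
     = 12/(18*19) * (16^2/5 + 55.5^2/5 + 50.5^2/5 + 49^2/3) - 3*19
     = 0.035088 * 1977.63 - 57
     = 12.390643.
Step 4: Ties present; correction factor C = 1 - 42/(18^3 - 18) = 0.992776. Corrected H = 12.390643 / 0.992776 = 12.480804.
Step 5: Under H0, H ~ chi^2(3); p-value = 0.005905.
Step 6: alpha = 0.1. reject H0.

H = 12.4808, df = 3, p = 0.005905, reject H0.


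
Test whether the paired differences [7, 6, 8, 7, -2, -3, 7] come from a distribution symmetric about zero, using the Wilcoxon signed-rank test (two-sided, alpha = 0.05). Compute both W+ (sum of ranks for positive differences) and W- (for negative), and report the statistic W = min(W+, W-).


Step 1: Drop any zero differences (none here) and take |d_i|.
|d| = [7, 6, 8, 7, 2, 3, 7]
Step 2: Midrank |d_i| (ties get averaged ranks).
ranks: |7|->5, |6|->3, |8|->7, |7|->5, |2|->1, |3|->2, |7|->5
Step 3: Attach original signs; sum ranks with positive sign and with negative sign.
W+ = 5 + 3 + 7 + 5 + 5 = 25
W- = 1 + 2 = 3
(Check: W+ + W- = 28 should equal n(n+1)/2 = 28.)
Step 4: Test statistic W = min(W+, W-) = 3.
Step 5: Ties in |d|, so use the tie-corrected normal approximation.
        E[W] = n(n+1)/4 = 7*8/4 = 14.
        Tie groups: |d|=7 (t=3); sum(t^3 - t) = 24.
        Var[W] = n(n+1)(2n+1)/24 - sum(t^3-t)/48 = 840/24 - 24/48 = 34.5.
        z = (W - E[W]) / sqrt(Var[W]) = (3 - 14) / 5.8737 = -1.8728.
        Two-sided p = 2*Phi(z) = 0.061101.
Step 6: alpha = 0.05. fail to reject H0.

W+ = 25, W- = 3, W = min = 3, p = 0.061101, fail to reject H0.


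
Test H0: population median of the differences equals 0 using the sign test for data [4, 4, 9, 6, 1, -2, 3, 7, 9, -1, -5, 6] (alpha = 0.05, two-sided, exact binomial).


Step 1: Discard zero differences. Original n = 12; n_eff = number of nonzero differences = 12.
Nonzero differences (with sign): +4, +4, +9, +6, +1, -2, +3, +7, +9, -1, -5, +6
Step 2: Count signs: positive = 9, negative = 3.
Step 3: Under H0: P(positive) = 0.5, so the number of positives S ~ Bin(12, 0.5).
Step 4: Two-sided exact p-value = sum of Bin(12,0.5) probabilities at or below the observed probability = 0.145996.
Step 5: alpha = 0.05. fail to reject H0.

n_eff = 12, pos = 9, neg = 3, p = 0.145996, fail to reject H0.


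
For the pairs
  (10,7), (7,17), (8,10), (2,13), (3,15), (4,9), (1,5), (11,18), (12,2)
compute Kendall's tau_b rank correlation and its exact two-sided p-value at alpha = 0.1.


Step 1: Enumerate the 36 unordered pairs (i,j) with i<j and classify each by sign(x_j-x_i) * sign(y_j-y_i).
  (1,2):dx=-3,dy=+10->D; (1,3):dx=-2,dy=+3->D; (1,4):dx=-8,dy=+6->D; (1,5):dx=-7,dy=+8->D
  (1,6):dx=-6,dy=+2->D; (1,7):dx=-9,dy=-2->C; (1,8):dx=+1,dy=+11->C; (1,9):dx=+2,dy=-5->D
  (2,3):dx=+1,dy=-7->D; (2,4):dx=-5,dy=-4->C; (2,5):dx=-4,dy=-2->C; (2,6):dx=-3,dy=-8->C
  (2,7):dx=-6,dy=-12->C; (2,8):dx=+4,dy=+1->C; (2,9):dx=+5,dy=-15->D; (3,4):dx=-6,dy=+3->D
  (3,5):dx=-5,dy=+5->D; (3,6):dx=-4,dy=-1->C; (3,7):dx=-7,dy=-5->C; (3,8):dx=+3,dy=+8->C
  (3,9):dx=+4,dy=-8->D; (4,5):dx=+1,dy=+2->C; (4,6):dx=+2,dy=-4->D; (4,7):dx=-1,dy=-8->C
  (4,8):dx=+9,dy=+5->C; (4,9):dx=+10,dy=-11->D; (5,6):dx=+1,dy=-6->D; (5,7):dx=-2,dy=-10->C
  (5,8):dx=+8,dy=+3->C; (5,9):dx=+9,dy=-13->D; (6,7):dx=-3,dy=-4->C; (6,8):dx=+7,dy=+9->C
  (6,9):dx=+8,dy=-7->D; (7,8):dx=+10,dy=+13->C; (7,9):dx=+11,dy=-3->D; (8,9):dx=+1,dy=-16->D
Step 2: C = 18, D = 18, total pairs = 36.
Step 3: tau = (C - D)/(n(n-1)/2) = (18 - 18)/36 = 0.000000.
Step 4: Exact two-sided p-value (enumerate n! = 362880 permutations of y under H0): p = 1.000000.
Step 5: alpha = 0.1. fail to reject H0.

tau_b = 0.0000 (C=18, D=18), p = 1.000000, fail to reject H0.


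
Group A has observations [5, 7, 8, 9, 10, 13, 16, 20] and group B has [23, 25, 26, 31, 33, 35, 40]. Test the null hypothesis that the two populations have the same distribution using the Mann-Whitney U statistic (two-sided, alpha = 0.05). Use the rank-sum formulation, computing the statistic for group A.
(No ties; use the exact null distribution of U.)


Step 1: Combine and sort all 15 observations; assign midranks.
sorted (value, group): (5,X), (7,X), (8,X), (9,X), (10,X), (13,X), (16,X), (20,X), (23,Y), (25,Y), (26,Y), (31,Y), (33,Y), (35,Y), (40,Y)
ranks: 5->1, 7->2, 8->3, 9->4, 10->5, 13->6, 16->7, 20->8, 23->9, 25->10, 26->11, 31->12, 33->13, 35->14, 40->15
Step 2: Rank sum for X: R1 = 1 + 2 + 3 + 4 + 5 + 6 + 7 + 8 = 36.
Step 3: U_X = R1 - n1(n1+1)/2 = 36 - 8*9/2 = 36 - 36 = 0.
       U_Y = n1*n2 - U_X = 56 - 0 = 56.
Step 4: No ties, so the exact null distribution of U (based on enumerating the C(15,8) = 6435 equally likely rank assignments) gives the two-sided p-value.
Step 5: p-value = 0.000311; compare to alpha = 0.05. reject H0.

U_X = 0, p = 0.000311, reject H0 at alpha = 0.05.


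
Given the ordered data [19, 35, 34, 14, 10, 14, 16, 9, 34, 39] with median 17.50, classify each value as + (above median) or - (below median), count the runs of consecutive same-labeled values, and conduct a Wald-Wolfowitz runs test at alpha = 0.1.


Step 1: Compute median = 17.50; label A = above, B = below.
Labels in order: AAABBBBBAA  (n_A = 5, n_B = 5)
Step 2: Count runs R = 3.
Step 3: Under H0 (random ordering), E[R] = 2*n_A*n_B/(n_A+n_B) + 1 = 2*5*5/10 + 1 = 6.0000.
        Var[R] = 2*n_A*n_B*(2*n_A*n_B - n_A - n_B) / ((n_A+n_B)^2 * (n_A+n_B-1)) = 2000/900 = 2.2222.
        SD[R] = 1.4907.
Step 4: Continuity-corrected z = (R + 0.5 - E[R]) / SD[R] = (3 + 0.5 - 6.0000) / 1.4907 = -1.6771.
Step 5: Two-sided p-value via normal approximation = 2*(1 - Phi(|z|)) = 0.093533.
Step 6: alpha = 0.1. reject H0.

R = 3, z = -1.6771, p = 0.093533, reject H0.


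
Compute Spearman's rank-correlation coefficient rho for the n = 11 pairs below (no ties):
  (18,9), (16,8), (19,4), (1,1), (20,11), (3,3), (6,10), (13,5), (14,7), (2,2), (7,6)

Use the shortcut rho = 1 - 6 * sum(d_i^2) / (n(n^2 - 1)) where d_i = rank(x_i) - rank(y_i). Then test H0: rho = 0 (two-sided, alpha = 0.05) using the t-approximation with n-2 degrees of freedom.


Step 1: Rank x and y separately (midranks; no ties here).
rank(x): 18->9, 16->8, 19->10, 1->1, 20->11, 3->3, 6->4, 13->6, 14->7, 2->2, 7->5
rank(y): 9->9, 8->8, 4->4, 1->1, 11->11, 3->3, 10->10, 5->5, 7->7, 2->2, 6->6
Step 2: d_i = R_x(i) - R_y(i); compute d_i^2.
  (9-9)^2=0, (8-8)^2=0, (10-4)^2=36, (1-1)^2=0, (11-11)^2=0, (3-3)^2=0, (4-10)^2=36, (6-5)^2=1, (7-7)^2=0, (2-2)^2=0, (5-6)^2=1
sum(d^2) = 74.
Step 3: rho = 1 - 6*74 / (11*(11^2 - 1)) = 1 - 444/1320 = 0.663636.
Step 4: Under H0, t = rho * sqrt((n-2)/(1-rho^2)) = 2.6614 ~ t(9).
Step 5: Two-sided p-value from the t-distribution with 9 df = 0.025984.
Step 6: alpha = 0.05. reject H0.

rho = 0.6636, p = 0.025984, reject H0 at alpha = 0.05.


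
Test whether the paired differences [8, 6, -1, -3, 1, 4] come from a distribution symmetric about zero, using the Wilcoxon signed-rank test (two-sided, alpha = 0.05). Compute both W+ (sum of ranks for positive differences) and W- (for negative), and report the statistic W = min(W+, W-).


Step 1: Drop any zero differences (none here) and take |d_i|.
|d| = [8, 6, 1, 3, 1, 4]
Step 2: Midrank |d_i| (ties get averaged ranks).
ranks: |8|->6, |6|->5, |1|->1.5, |3|->3, |1|->1.5, |4|->4
Step 3: Attach original signs; sum ranks with positive sign and with negative sign.
W+ = 6 + 5 + 1.5 + 4 = 16.5
W- = 1.5 + 3 = 4.5
(Check: W+ + W- = 21 should equal n(n+1)/2 = 21.)
Step 4: Test statistic W = min(W+, W-) = 4.5.
Step 5: Ties in |d|, so use the tie-corrected normal approximation.
        E[W] = n(n+1)/4 = 6*7/4 = 10.5.
        Tie groups: |d|=1 (t=2); sum(t^3 - t) = 6.
        Var[W] = n(n+1)(2n+1)/24 - sum(t^3-t)/48 = 546/24 - 6/48 = 22.625.
        z = (W - E[W]) / sqrt(Var[W]) = (4.5 - 10.5) / 4.7566 = -1.2614.
        Two-sided p = 2*Phi(z) = 0.207160.
Step 6: alpha = 0.05. fail to reject H0.

W+ = 16.5, W- = 4.5, W = min = 4.5, p = 0.207160, fail to reject H0.


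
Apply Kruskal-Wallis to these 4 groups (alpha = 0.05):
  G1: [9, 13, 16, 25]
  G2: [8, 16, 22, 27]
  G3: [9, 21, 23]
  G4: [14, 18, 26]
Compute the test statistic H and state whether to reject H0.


Step 1: Combine all N = 14 observations and assign midranks.
sorted (value, group, rank): (8,G2,1), (9,G1,2.5), (9,G3,2.5), (13,G1,4), (14,G4,5), (16,G1,6.5), (16,G2,6.5), (18,G4,8), (21,G3,9), (22,G2,10), (23,G3,11), (25,G1,12), (26,G4,13), (27,G2,14)
Step 2: Sum ranks within each group.
R_1 = 25 (n_1 = 4)
R_2 = 31.5 (n_2 = 4)
R_3 = 22.5 (n_3 = 3)
R_4 = 26 (n_4 = 3)
Step 3: H = 12/(N(N+1)) * sum(R_i^2/n_i) - 3(N+1)
     = 12/(14*15) * (25^2/4 + 31.5^2/4 + 22.5^2/3 + 26^2/3) - 3*15
     = 0.057143 * 798.396 - 45
     = 0.622619.
Step 4: Ties present; correction factor C = 1 - 12/(14^3 - 14) = 0.995604. Corrected H = 0.622619 / 0.995604 = 0.625368.
Step 5: Under H0, H ~ chi^2(3); p-value = 0.890601.
Step 6: alpha = 0.05. fail to reject H0.

H = 0.6254, df = 3, p = 0.890601, fail to reject H0.


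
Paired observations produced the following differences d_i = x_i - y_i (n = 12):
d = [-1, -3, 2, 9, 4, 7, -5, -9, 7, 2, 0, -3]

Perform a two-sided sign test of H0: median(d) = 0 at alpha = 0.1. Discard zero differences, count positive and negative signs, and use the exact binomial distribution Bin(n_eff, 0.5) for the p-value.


Step 1: Discard zero differences. Original n = 12; n_eff = number of nonzero differences = 11.
Nonzero differences (with sign): -1, -3, +2, +9, +4, +7, -5, -9, +7, +2, -3
Step 2: Count signs: positive = 6, negative = 5.
Step 3: Under H0: P(positive) = 0.5, so the number of positives S ~ Bin(11, 0.5).
Step 4: Two-sided exact p-value = sum of Bin(11,0.5) probabilities at or below the observed probability = 1.000000.
Step 5: alpha = 0.1. fail to reject H0.

n_eff = 11, pos = 6, neg = 5, p = 1.000000, fail to reject H0.


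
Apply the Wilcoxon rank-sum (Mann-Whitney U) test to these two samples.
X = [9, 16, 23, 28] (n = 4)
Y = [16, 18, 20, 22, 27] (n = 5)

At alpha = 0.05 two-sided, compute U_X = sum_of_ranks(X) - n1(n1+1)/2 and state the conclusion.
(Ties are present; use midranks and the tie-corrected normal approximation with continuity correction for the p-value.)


Step 1: Combine and sort all 9 observations; assign midranks.
sorted (value, group): (9,X), (16,X), (16,Y), (18,Y), (20,Y), (22,Y), (23,X), (27,Y), (28,X)
ranks: 9->1, 16->2.5, 16->2.5, 18->4, 20->5, 22->6, 23->7, 27->8, 28->9
Step 2: Rank sum for X: R1 = 1 + 2.5 + 7 + 9 = 19.5.
Step 3: U_X = R1 - n1(n1+1)/2 = 19.5 - 4*5/2 = 19.5 - 10 = 9.5.
       U_Y = n1*n2 - U_X = 20 - 9.5 = 10.5.
Step 4: Ties are present, so use the tie-corrected normal approximation (with continuity correction) for the p-value.
Step 5: p-value = 1.000000; compare to alpha = 0.05. fail to reject H0.

U_X = 9.5, p = 1.000000, fail to reject H0 at alpha = 0.05.


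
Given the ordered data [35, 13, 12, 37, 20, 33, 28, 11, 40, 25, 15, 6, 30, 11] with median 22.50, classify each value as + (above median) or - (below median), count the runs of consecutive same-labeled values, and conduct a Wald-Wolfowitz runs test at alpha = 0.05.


Step 1: Compute median = 22.50; label A = above, B = below.
Labels in order: ABBABAABAABBAB  (n_A = 7, n_B = 7)
Step 2: Count runs R = 10.
Step 3: Under H0 (random ordering), E[R] = 2*n_A*n_B/(n_A+n_B) + 1 = 2*7*7/14 + 1 = 8.0000.
        Var[R] = 2*n_A*n_B*(2*n_A*n_B - n_A - n_B) / ((n_A+n_B)^2 * (n_A+n_B-1)) = 8232/2548 = 3.2308.
        SD[R] = 1.7974.
Step 4: Continuity-corrected z = (R - 0.5 - E[R]) / SD[R] = (10 - 0.5 - 8.0000) / 1.7974 = 0.8345.
Step 5: Two-sided p-value via normal approximation = 2*(1 - Phi(|z|)) = 0.403986.
Step 6: alpha = 0.05. fail to reject H0.

R = 10, z = 0.8345, p = 0.403986, fail to reject H0.


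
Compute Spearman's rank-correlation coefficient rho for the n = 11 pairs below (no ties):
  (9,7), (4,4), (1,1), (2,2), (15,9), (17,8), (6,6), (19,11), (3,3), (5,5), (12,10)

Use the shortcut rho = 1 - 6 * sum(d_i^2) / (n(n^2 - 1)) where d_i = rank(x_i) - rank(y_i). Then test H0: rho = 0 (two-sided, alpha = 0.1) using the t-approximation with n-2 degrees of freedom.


Step 1: Rank x and y separately (midranks; no ties here).
rank(x): 9->7, 4->4, 1->1, 2->2, 15->9, 17->10, 6->6, 19->11, 3->3, 5->5, 12->8
rank(y): 7->7, 4->4, 1->1, 2->2, 9->9, 8->8, 6->6, 11->11, 3->3, 5->5, 10->10
Step 2: d_i = R_x(i) - R_y(i); compute d_i^2.
  (7-7)^2=0, (4-4)^2=0, (1-1)^2=0, (2-2)^2=0, (9-9)^2=0, (10-8)^2=4, (6-6)^2=0, (11-11)^2=0, (3-3)^2=0, (5-5)^2=0, (8-10)^2=4
sum(d^2) = 8.
Step 3: rho = 1 - 6*8 / (11*(11^2 - 1)) = 1 - 48/1320 = 0.963636.
Step 4: Under H0, t = rho * sqrt((n-2)/(1-rho^2)) = 10.8186 ~ t(9).
Step 5: Two-sided p-value from the t-distribution with 9 df = 0.000002.
Step 6: alpha = 0.1. reject H0.

rho = 0.9636, p = 0.000002, reject H0 at alpha = 0.1.


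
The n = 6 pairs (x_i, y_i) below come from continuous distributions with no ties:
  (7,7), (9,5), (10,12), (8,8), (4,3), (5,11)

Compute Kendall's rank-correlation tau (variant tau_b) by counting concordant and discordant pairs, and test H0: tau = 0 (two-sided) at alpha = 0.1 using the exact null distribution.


Step 1: Enumerate the 15 unordered pairs (i,j) with i<j and classify each by sign(x_j-x_i) * sign(y_j-y_i).
  (1,2):dx=+2,dy=-2->D; (1,3):dx=+3,dy=+5->C; (1,4):dx=+1,dy=+1->C; (1,5):dx=-3,dy=-4->C
  (1,6):dx=-2,dy=+4->D; (2,3):dx=+1,dy=+7->C; (2,4):dx=-1,dy=+3->D; (2,5):dx=-5,dy=-2->C
  (2,6):dx=-4,dy=+6->D; (3,4):dx=-2,dy=-4->C; (3,5):dx=-6,dy=-9->C; (3,6):dx=-5,dy=-1->C
  (4,5):dx=-4,dy=-5->C; (4,6):dx=-3,dy=+3->D; (5,6):dx=+1,dy=+8->C
Step 2: C = 10, D = 5, total pairs = 15.
Step 3: tau = (C - D)/(n(n-1)/2) = (10 - 5)/15 = 0.333333.
Step 4: Exact two-sided p-value (enumerate n! = 720 permutations of y under H0): p = 0.469444.
Step 5: alpha = 0.1. fail to reject H0.

tau_b = 0.3333 (C=10, D=5), p = 0.469444, fail to reject H0.


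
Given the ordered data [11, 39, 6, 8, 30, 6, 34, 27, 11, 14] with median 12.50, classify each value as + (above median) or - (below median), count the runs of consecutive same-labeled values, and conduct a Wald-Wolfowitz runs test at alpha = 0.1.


Step 1: Compute median = 12.50; label A = above, B = below.
Labels in order: BABBABAABA  (n_A = 5, n_B = 5)
Step 2: Count runs R = 8.
Step 3: Under H0 (random ordering), E[R] = 2*n_A*n_B/(n_A+n_B) + 1 = 2*5*5/10 + 1 = 6.0000.
        Var[R] = 2*n_A*n_B*(2*n_A*n_B - n_A - n_B) / ((n_A+n_B)^2 * (n_A+n_B-1)) = 2000/900 = 2.2222.
        SD[R] = 1.4907.
Step 4: Continuity-corrected z = (R - 0.5 - E[R]) / SD[R] = (8 - 0.5 - 6.0000) / 1.4907 = 1.0062.
Step 5: Two-sided p-value via normal approximation = 2*(1 - Phi(|z|)) = 0.314305.
Step 6: alpha = 0.1. fail to reject H0.

R = 8, z = 1.0062, p = 0.314305, fail to reject H0.


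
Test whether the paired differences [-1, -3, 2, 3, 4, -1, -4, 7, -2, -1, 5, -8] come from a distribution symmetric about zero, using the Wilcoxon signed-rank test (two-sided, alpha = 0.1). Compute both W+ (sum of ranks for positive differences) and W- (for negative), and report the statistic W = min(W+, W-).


Step 1: Drop any zero differences (none here) and take |d_i|.
|d| = [1, 3, 2, 3, 4, 1, 4, 7, 2, 1, 5, 8]
Step 2: Midrank |d_i| (ties get averaged ranks).
ranks: |1|->2, |3|->6.5, |2|->4.5, |3|->6.5, |4|->8.5, |1|->2, |4|->8.5, |7|->11, |2|->4.5, |1|->2, |5|->10, |8|->12
Step 3: Attach original signs; sum ranks with positive sign and with negative sign.
W+ = 4.5 + 6.5 + 8.5 + 11 + 10 = 40.5
W- = 2 + 6.5 + 2 + 8.5 + 4.5 + 2 + 12 = 37.5
(Check: W+ + W- = 78 should equal n(n+1)/2 = 78.)
Step 4: Test statistic W = min(W+, W-) = 37.5.
Step 5: Ties in |d|, so use the tie-corrected normal approximation.
        E[W] = n(n+1)/4 = 12*13/4 = 39.
        Tie groups: |d|=1 (t=3), |d|=2 (t=2), |d|=3 (t=2), |d|=4 (t=2); sum(t^3 - t) = 42.
        Var[W] = n(n+1)(2n+1)/24 - sum(t^3-t)/48 = 3900/24 - 42/48 = 161.625.
        z = (W - E[W]) / sqrt(Var[W]) = (37.5 - 39) / 12.7132 = -0.1180.
        Two-sided p = 2*Phi(z) = 0.906077.
Step 6: alpha = 0.1. fail to reject H0.

W+ = 40.5, W- = 37.5, W = min = 37.5, p = 0.906077, fail to reject H0.


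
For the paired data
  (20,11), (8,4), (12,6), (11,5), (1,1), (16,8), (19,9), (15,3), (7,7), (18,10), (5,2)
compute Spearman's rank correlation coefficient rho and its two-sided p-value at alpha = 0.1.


Step 1: Rank x and y separately (midranks; no ties here).
rank(x): 20->11, 8->4, 12->6, 11->5, 1->1, 16->8, 19->10, 15->7, 7->3, 18->9, 5->2
rank(y): 11->11, 4->4, 6->6, 5->5, 1->1, 8->8, 9->9, 3->3, 7->7, 10->10, 2->2
Step 2: d_i = R_x(i) - R_y(i); compute d_i^2.
  (11-11)^2=0, (4-4)^2=0, (6-6)^2=0, (5-5)^2=0, (1-1)^2=0, (8-8)^2=0, (10-9)^2=1, (7-3)^2=16, (3-7)^2=16, (9-10)^2=1, (2-2)^2=0
sum(d^2) = 34.
Step 3: rho = 1 - 6*34 / (11*(11^2 - 1)) = 1 - 204/1320 = 0.845455.
Step 4: Under H0, t = rho * sqrt((n-2)/(1-rho^2)) = 4.7493 ~ t(9).
Step 5: Two-sided p-value from the t-distribution with 9 df = 0.001045.
Step 6: alpha = 0.1. reject H0.

rho = 0.8455, p = 0.001045, reject H0 at alpha = 0.1.


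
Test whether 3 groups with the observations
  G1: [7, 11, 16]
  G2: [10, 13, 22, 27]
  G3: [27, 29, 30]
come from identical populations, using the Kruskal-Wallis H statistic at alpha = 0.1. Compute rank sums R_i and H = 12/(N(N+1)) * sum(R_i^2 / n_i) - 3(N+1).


Step 1: Combine all N = 10 observations and assign midranks.
sorted (value, group, rank): (7,G1,1), (10,G2,2), (11,G1,3), (13,G2,4), (16,G1,5), (22,G2,6), (27,G2,7.5), (27,G3,7.5), (29,G3,9), (30,G3,10)
Step 2: Sum ranks within each group.
R_1 = 9 (n_1 = 3)
R_2 = 19.5 (n_2 = 4)
R_3 = 26.5 (n_3 = 3)
Step 3: H = 12/(N(N+1)) * sum(R_i^2/n_i) - 3(N+1)
     = 12/(10*11) * (9^2/3 + 19.5^2/4 + 26.5^2/3) - 3*11
     = 0.109091 * 356.146 - 33
     = 5.852273.
Step 4: Ties present; correction factor C = 1 - 6/(10^3 - 10) = 0.993939. Corrected H = 5.852273 / 0.993939 = 5.887957.
Step 5: Under H0, H ~ chi^2(2); p-value = 0.052656.
Step 6: alpha = 0.1. reject H0.

H = 5.8880, df = 2, p = 0.052656, reject H0.


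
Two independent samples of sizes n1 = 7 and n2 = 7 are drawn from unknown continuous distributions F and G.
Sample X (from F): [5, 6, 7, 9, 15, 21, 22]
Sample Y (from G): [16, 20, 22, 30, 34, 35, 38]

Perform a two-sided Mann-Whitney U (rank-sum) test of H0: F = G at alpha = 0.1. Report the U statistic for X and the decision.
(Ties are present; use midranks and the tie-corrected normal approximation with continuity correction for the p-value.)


Step 1: Combine and sort all 14 observations; assign midranks.
sorted (value, group): (5,X), (6,X), (7,X), (9,X), (15,X), (16,Y), (20,Y), (21,X), (22,X), (22,Y), (30,Y), (34,Y), (35,Y), (38,Y)
ranks: 5->1, 6->2, 7->3, 9->4, 15->5, 16->6, 20->7, 21->8, 22->9.5, 22->9.5, 30->11, 34->12, 35->13, 38->14
Step 2: Rank sum for X: R1 = 1 + 2 + 3 + 4 + 5 + 8 + 9.5 = 32.5.
Step 3: U_X = R1 - n1(n1+1)/2 = 32.5 - 7*8/2 = 32.5 - 28 = 4.5.
       U_Y = n1*n2 - U_X = 49 - 4.5 = 44.5.
Step 4: Ties are present, so use the tie-corrected normal approximation (with continuity correction) for the p-value.
Step 5: p-value = 0.012618; compare to alpha = 0.1. reject H0.

U_X = 4.5, p = 0.012618, reject H0 at alpha = 0.1.


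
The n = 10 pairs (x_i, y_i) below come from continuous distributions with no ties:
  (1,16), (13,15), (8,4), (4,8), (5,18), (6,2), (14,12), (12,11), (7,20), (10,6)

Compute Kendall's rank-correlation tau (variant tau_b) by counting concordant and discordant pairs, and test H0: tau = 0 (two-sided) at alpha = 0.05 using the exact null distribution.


Step 1: Enumerate the 45 unordered pairs (i,j) with i<j and classify each by sign(x_j-x_i) * sign(y_j-y_i).
  (1,2):dx=+12,dy=-1->D; (1,3):dx=+7,dy=-12->D; (1,4):dx=+3,dy=-8->D; (1,5):dx=+4,dy=+2->C
  (1,6):dx=+5,dy=-14->D; (1,7):dx=+13,dy=-4->D; (1,8):dx=+11,dy=-5->D; (1,9):dx=+6,dy=+4->C
  (1,10):dx=+9,dy=-10->D; (2,3):dx=-5,dy=-11->C; (2,4):dx=-9,dy=-7->C; (2,5):dx=-8,dy=+3->D
  (2,6):dx=-7,dy=-13->C; (2,7):dx=+1,dy=-3->D; (2,8):dx=-1,dy=-4->C; (2,9):dx=-6,dy=+5->D
  (2,10):dx=-3,dy=-9->C; (3,4):dx=-4,dy=+4->D; (3,5):dx=-3,dy=+14->D; (3,6):dx=-2,dy=-2->C
  (3,7):dx=+6,dy=+8->C; (3,8):dx=+4,dy=+7->C; (3,9):dx=-1,dy=+16->D; (3,10):dx=+2,dy=+2->C
  (4,5):dx=+1,dy=+10->C; (4,6):dx=+2,dy=-6->D; (4,7):dx=+10,dy=+4->C; (4,8):dx=+8,dy=+3->C
  (4,9):dx=+3,dy=+12->C; (4,10):dx=+6,dy=-2->D; (5,6):dx=+1,dy=-16->D; (5,7):dx=+9,dy=-6->D
  (5,8):dx=+7,dy=-7->D; (5,9):dx=+2,dy=+2->C; (5,10):dx=+5,dy=-12->D; (6,7):dx=+8,dy=+10->C
  (6,8):dx=+6,dy=+9->C; (6,9):dx=+1,dy=+18->C; (6,10):dx=+4,dy=+4->C; (7,8):dx=-2,dy=-1->C
  (7,9):dx=-7,dy=+8->D; (7,10):dx=-4,dy=-6->C; (8,9):dx=-5,dy=+9->D; (8,10):dx=-2,dy=-5->C
  (9,10):dx=+3,dy=-14->D
Step 2: C = 23, D = 22, total pairs = 45.
Step 3: tau = (C - D)/(n(n-1)/2) = (23 - 22)/45 = 0.022222.
Step 4: Exact two-sided p-value (enumerate n! = 3628800 permutations of y under H0): p = 1.000000.
Step 5: alpha = 0.05. fail to reject H0.

tau_b = 0.0222 (C=23, D=22), p = 1.000000, fail to reject H0.


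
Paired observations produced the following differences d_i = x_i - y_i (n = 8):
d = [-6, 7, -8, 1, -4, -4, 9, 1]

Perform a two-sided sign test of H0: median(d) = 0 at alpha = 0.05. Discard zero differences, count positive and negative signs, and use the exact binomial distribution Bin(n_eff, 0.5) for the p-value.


Step 1: Discard zero differences. Original n = 8; n_eff = number of nonzero differences = 8.
Nonzero differences (with sign): -6, +7, -8, +1, -4, -4, +9, +1
Step 2: Count signs: positive = 4, negative = 4.
Step 3: Under H0: P(positive) = 0.5, so the number of positives S ~ Bin(8, 0.5).
Step 4: Two-sided exact p-value = sum of Bin(8,0.5) probabilities at or below the observed probability = 1.000000.
Step 5: alpha = 0.05. fail to reject H0.

n_eff = 8, pos = 4, neg = 4, p = 1.000000, fail to reject H0.


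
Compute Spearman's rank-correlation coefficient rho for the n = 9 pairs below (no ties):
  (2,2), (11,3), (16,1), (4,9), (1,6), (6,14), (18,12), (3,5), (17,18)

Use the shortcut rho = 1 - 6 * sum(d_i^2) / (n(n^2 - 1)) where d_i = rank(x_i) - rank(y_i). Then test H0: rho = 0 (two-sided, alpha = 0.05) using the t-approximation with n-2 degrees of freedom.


Step 1: Rank x and y separately (midranks; no ties here).
rank(x): 2->2, 11->6, 16->7, 4->4, 1->1, 6->5, 18->9, 3->3, 17->8
rank(y): 2->2, 3->3, 1->1, 9->6, 6->5, 14->8, 12->7, 5->4, 18->9
Step 2: d_i = R_x(i) - R_y(i); compute d_i^2.
  (2-2)^2=0, (6-3)^2=9, (7-1)^2=36, (4-6)^2=4, (1-5)^2=16, (5-8)^2=9, (9-7)^2=4, (3-4)^2=1, (8-9)^2=1
sum(d^2) = 80.
Step 3: rho = 1 - 6*80 / (9*(9^2 - 1)) = 1 - 480/720 = 0.333333.
Step 4: Under H0, t = rho * sqrt((n-2)/(1-rho^2)) = 0.9354 ~ t(7).
Step 5: Two-sided p-value from the t-distribution with 7 df = 0.380713.
Step 6: alpha = 0.05. fail to reject H0.

rho = 0.3333, p = 0.380713, fail to reject H0 at alpha = 0.05.


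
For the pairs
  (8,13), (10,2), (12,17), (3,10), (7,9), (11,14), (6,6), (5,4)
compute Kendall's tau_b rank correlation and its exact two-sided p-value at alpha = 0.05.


Step 1: Enumerate the 28 unordered pairs (i,j) with i<j and classify each by sign(x_j-x_i) * sign(y_j-y_i).
  (1,2):dx=+2,dy=-11->D; (1,3):dx=+4,dy=+4->C; (1,4):dx=-5,dy=-3->C; (1,5):dx=-1,dy=-4->C
  (1,6):dx=+3,dy=+1->C; (1,7):dx=-2,dy=-7->C; (1,8):dx=-3,dy=-9->C; (2,3):dx=+2,dy=+15->C
  (2,4):dx=-7,dy=+8->D; (2,5):dx=-3,dy=+7->D; (2,6):dx=+1,dy=+12->C; (2,7):dx=-4,dy=+4->D
  (2,8):dx=-5,dy=+2->D; (3,4):dx=-9,dy=-7->C; (3,5):dx=-5,dy=-8->C; (3,6):dx=-1,dy=-3->C
  (3,7):dx=-6,dy=-11->C; (3,8):dx=-7,dy=-13->C; (4,5):dx=+4,dy=-1->D; (4,6):dx=+8,dy=+4->C
  (4,7):dx=+3,dy=-4->D; (4,8):dx=+2,dy=-6->D; (5,6):dx=+4,dy=+5->C; (5,7):dx=-1,dy=-3->C
  (5,8):dx=-2,dy=-5->C; (6,7):dx=-5,dy=-8->C; (6,8):dx=-6,dy=-10->C; (7,8):dx=-1,dy=-2->C
Step 2: C = 20, D = 8, total pairs = 28.
Step 3: tau = (C - D)/(n(n-1)/2) = (20 - 8)/28 = 0.428571.
Step 4: Exact two-sided p-value (enumerate n! = 40320 permutations of y under H0): p = 0.178869.
Step 5: alpha = 0.05. fail to reject H0.

tau_b = 0.4286 (C=20, D=8), p = 0.178869, fail to reject H0.


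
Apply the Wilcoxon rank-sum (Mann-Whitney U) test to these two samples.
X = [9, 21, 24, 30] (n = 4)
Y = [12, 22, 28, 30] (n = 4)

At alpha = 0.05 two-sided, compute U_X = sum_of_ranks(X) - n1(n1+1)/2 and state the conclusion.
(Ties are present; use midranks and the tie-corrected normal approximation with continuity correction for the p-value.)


Step 1: Combine and sort all 8 observations; assign midranks.
sorted (value, group): (9,X), (12,Y), (21,X), (22,Y), (24,X), (28,Y), (30,X), (30,Y)
ranks: 9->1, 12->2, 21->3, 22->4, 24->5, 28->6, 30->7.5, 30->7.5
Step 2: Rank sum for X: R1 = 1 + 3 + 5 + 7.5 = 16.5.
Step 3: U_X = R1 - n1(n1+1)/2 = 16.5 - 4*5/2 = 16.5 - 10 = 6.5.
       U_Y = n1*n2 - U_X = 16 - 6.5 = 9.5.
Step 4: Ties are present, so use the tie-corrected normal approximation (with continuity correction) for the p-value.
Step 5: p-value = 0.771503; compare to alpha = 0.05. fail to reject H0.

U_X = 6.5, p = 0.771503, fail to reject H0 at alpha = 0.05.


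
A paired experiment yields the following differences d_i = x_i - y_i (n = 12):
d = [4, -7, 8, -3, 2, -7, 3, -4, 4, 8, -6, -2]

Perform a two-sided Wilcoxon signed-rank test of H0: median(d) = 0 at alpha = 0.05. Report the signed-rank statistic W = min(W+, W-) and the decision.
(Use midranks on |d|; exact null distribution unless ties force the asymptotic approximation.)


Step 1: Drop any zero differences (none here) and take |d_i|.
|d| = [4, 7, 8, 3, 2, 7, 3, 4, 4, 8, 6, 2]
Step 2: Midrank |d_i| (ties get averaged ranks).
ranks: |4|->6, |7|->9.5, |8|->11.5, |3|->3.5, |2|->1.5, |7|->9.5, |3|->3.5, |4|->6, |4|->6, |8|->11.5, |6|->8, |2|->1.5
Step 3: Attach original signs; sum ranks with positive sign and with negative sign.
W+ = 6 + 11.5 + 1.5 + 3.5 + 6 + 11.5 = 40
W- = 9.5 + 3.5 + 9.5 + 6 + 8 + 1.5 = 38
(Check: W+ + W- = 78 should equal n(n+1)/2 = 78.)
Step 4: Test statistic W = min(W+, W-) = 38.
Step 5: Ties in |d|, so use the tie-corrected normal approximation.
        E[W] = n(n+1)/4 = 12*13/4 = 39.
        Tie groups: |d|=2 (t=2), |d|=3 (t=2), |d|=4 (t=3), |d|=7 (t=2), |d|=8 (t=2); sum(t^3 - t) = 48.
        Var[W] = n(n+1)(2n+1)/24 - sum(t^3-t)/48 = 3900/24 - 48/48 = 161.5.
        z = (W - E[W]) / sqrt(Var[W]) = (38 - 39) / 12.7083 = -0.0787.
        Two-sided p = 2*Phi(z) = 0.937280.
Step 6: alpha = 0.05. fail to reject H0.

W+ = 40, W- = 38, W = min = 38, p = 0.937280, fail to reject H0.


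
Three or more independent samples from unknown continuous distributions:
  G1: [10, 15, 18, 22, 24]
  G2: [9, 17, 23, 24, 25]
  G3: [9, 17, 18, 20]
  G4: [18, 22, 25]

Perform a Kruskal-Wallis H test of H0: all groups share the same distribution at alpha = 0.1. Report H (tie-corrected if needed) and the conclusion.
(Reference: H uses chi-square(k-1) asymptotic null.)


Step 1: Combine all N = 17 observations and assign midranks.
sorted (value, group, rank): (9,G2,1.5), (9,G3,1.5), (10,G1,3), (15,G1,4), (17,G2,5.5), (17,G3,5.5), (18,G1,8), (18,G3,8), (18,G4,8), (20,G3,10), (22,G1,11.5), (22,G4,11.5), (23,G2,13), (24,G1,14.5), (24,G2,14.5), (25,G2,16.5), (25,G4,16.5)
Step 2: Sum ranks within each group.
R_1 = 41 (n_1 = 5)
R_2 = 51 (n_2 = 5)
R_3 = 25 (n_3 = 4)
R_4 = 36 (n_4 = 3)
Step 3: H = 12/(N(N+1)) * sum(R_i^2/n_i) - 3(N+1)
     = 12/(17*18) * (41^2/5 + 51^2/5 + 25^2/4 + 36^2/3) - 3*18
     = 0.039216 * 1444.65 - 54
     = 2.652941.
Step 4: Ties present; correction factor C = 1 - 54/(17^3 - 17) = 0.988971. Corrected H = 2.652941 / 0.988971 = 2.682528.
Step 5: Under H0, H ~ chi^2(3); p-value = 0.443205.
Step 6: alpha = 0.1. fail to reject H0.

H = 2.6825, df = 3, p = 0.443205, fail to reject H0.


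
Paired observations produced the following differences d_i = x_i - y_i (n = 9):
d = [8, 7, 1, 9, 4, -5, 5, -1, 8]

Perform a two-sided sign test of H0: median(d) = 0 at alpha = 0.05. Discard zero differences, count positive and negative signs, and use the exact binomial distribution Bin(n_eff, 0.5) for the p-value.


Step 1: Discard zero differences. Original n = 9; n_eff = number of nonzero differences = 9.
Nonzero differences (with sign): +8, +7, +1, +9, +4, -5, +5, -1, +8
Step 2: Count signs: positive = 7, negative = 2.
Step 3: Under H0: P(positive) = 0.5, so the number of positives S ~ Bin(9, 0.5).
Step 4: Two-sided exact p-value = sum of Bin(9,0.5) probabilities at or below the observed probability = 0.179688.
Step 5: alpha = 0.05. fail to reject H0.

n_eff = 9, pos = 7, neg = 2, p = 0.179688, fail to reject H0.
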